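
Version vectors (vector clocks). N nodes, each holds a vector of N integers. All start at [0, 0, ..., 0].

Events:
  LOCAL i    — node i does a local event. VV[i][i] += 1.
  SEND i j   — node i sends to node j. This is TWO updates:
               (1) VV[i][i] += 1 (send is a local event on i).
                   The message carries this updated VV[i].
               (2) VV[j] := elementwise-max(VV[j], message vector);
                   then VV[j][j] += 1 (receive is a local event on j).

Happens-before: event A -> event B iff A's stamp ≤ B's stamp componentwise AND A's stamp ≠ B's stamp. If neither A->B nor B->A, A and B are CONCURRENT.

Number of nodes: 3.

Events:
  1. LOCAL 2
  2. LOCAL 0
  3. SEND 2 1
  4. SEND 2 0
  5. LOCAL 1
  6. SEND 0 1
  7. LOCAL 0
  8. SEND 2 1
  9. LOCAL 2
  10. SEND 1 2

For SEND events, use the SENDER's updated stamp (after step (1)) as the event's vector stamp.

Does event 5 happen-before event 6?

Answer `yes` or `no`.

Answer: no

Derivation:
Initial: VV[0]=[0, 0, 0]
Initial: VV[1]=[0, 0, 0]
Initial: VV[2]=[0, 0, 0]
Event 1: LOCAL 2: VV[2][2]++ -> VV[2]=[0, 0, 1]
Event 2: LOCAL 0: VV[0][0]++ -> VV[0]=[1, 0, 0]
Event 3: SEND 2->1: VV[2][2]++ -> VV[2]=[0, 0, 2], msg_vec=[0, 0, 2]; VV[1]=max(VV[1],msg_vec) then VV[1][1]++ -> VV[1]=[0, 1, 2]
Event 4: SEND 2->0: VV[2][2]++ -> VV[2]=[0, 0, 3], msg_vec=[0, 0, 3]; VV[0]=max(VV[0],msg_vec) then VV[0][0]++ -> VV[0]=[2, 0, 3]
Event 5: LOCAL 1: VV[1][1]++ -> VV[1]=[0, 2, 2]
Event 6: SEND 0->1: VV[0][0]++ -> VV[0]=[3, 0, 3], msg_vec=[3, 0, 3]; VV[1]=max(VV[1],msg_vec) then VV[1][1]++ -> VV[1]=[3, 3, 3]
Event 7: LOCAL 0: VV[0][0]++ -> VV[0]=[4, 0, 3]
Event 8: SEND 2->1: VV[2][2]++ -> VV[2]=[0, 0, 4], msg_vec=[0, 0, 4]; VV[1]=max(VV[1],msg_vec) then VV[1][1]++ -> VV[1]=[3, 4, 4]
Event 9: LOCAL 2: VV[2][2]++ -> VV[2]=[0, 0, 5]
Event 10: SEND 1->2: VV[1][1]++ -> VV[1]=[3, 5, 4], msg_vec=[3, 5, 4]; VV[2]=max(VV[2],msg_vec) then VV[2][2]++ -> VV[2]=[3, 5, 6]
Event 5 stamp: [0, 2, 2]
Event 6 stamp: [3, 0, 3]
[0, 2, 2] <= [3, 0, 3]? False. Equal? False. Happens-before: False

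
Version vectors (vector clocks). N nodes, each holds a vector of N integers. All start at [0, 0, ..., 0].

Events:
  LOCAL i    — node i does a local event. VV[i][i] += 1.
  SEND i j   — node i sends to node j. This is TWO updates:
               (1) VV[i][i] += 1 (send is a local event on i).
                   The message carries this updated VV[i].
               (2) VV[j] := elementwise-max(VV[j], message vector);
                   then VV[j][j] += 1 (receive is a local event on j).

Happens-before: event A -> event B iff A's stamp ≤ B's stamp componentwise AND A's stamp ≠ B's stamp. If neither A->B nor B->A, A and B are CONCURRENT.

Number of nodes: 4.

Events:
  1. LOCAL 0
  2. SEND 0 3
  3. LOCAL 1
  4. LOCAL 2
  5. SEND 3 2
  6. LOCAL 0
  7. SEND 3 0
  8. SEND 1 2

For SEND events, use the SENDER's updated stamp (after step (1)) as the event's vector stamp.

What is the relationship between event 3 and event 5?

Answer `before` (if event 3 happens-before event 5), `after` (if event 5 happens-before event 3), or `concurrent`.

Answer: concurrent

Derivation:
Initial: VV[0]=[0, 0, 0, 0]
Initial: VV[1]=[0, 0, 0, 0]
Initial: VV[2]=[0, 0, 0, 0]
Initial: VV[3]=[0, 0, 0, 0]
Event 1: LOCAL 0: VV[0][0]++ -> VV[0]=[1, 0, 0, 0]
Event 2: SEND 0->3: VV[0][0]++ -> VV[0]=[2, 0, 0, 0], msg_vec=[2, 0, 0, 0]; VV[3]=max(VV[3],msg_vec) then VV[3][3]++ -> VV[3]=[2, 0, 0, 1]
Event 3: LOCAL 1: VV[1][1]++ -> VV[1]=[0, 1, 0, 0]
Event 4: LOCAL 2: VV[2][2]++ -> VV[2]=[0, 0, 1, 0]
Event 5: SEND 3->2: VV[3][3]++ -> VV[3]=[2, 0, 0, 2], msg_vec=[2, 0, 0, 2]; VV[2]=max(VV[2],msg_vec) then VV[2][2]++ -> VV[2]=[2, 0, 2, 2]
Event 6: LOCAL 0: VV[0][0]++ -> VV[0]=[3, 0, 0, 0]
Event 7: SEND 3->0: VV[3][3]++ -> VV[3]=[2, 0, 0, 3], msg_vec=[2, 0, 0, 3]; VV[0]=max(VV[0],msg_vec) then VV[0][0]++ -> VV[0]=[4, 0, 0, 3]
Event 8: SEND 1->2: VV[1][1]++ -> VV[1]=[0, 2, 0, 0], msg_vec=[0, 2, 0, 0]; VV[2]=max(VV[2],msg_vec) then VV[2][2]++ -> VV[2]=[2, 2, 3, 2]
Event 3 stamp: [0, 1, 0, 0]
Event 5 stamp: [2, 0, 0, 2]
[0, 1, 0, 0] <= [2, 0, 0, 2]? False
[2, 0, 0, 2] <= [0, 1, 0, 0]? False
Relation: concurrent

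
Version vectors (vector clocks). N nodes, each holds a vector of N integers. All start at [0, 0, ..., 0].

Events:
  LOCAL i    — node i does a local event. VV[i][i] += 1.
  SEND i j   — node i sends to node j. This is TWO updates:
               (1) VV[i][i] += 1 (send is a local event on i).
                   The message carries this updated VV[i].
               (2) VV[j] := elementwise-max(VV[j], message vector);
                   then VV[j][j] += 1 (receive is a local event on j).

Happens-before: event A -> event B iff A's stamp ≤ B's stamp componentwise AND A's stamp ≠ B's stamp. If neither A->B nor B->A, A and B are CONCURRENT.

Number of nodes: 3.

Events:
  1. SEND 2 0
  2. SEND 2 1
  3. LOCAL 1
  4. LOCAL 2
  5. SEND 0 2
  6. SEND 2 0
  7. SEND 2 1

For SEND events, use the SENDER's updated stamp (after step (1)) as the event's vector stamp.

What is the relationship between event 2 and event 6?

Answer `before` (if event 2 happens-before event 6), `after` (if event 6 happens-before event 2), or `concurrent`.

Initial: VV[0]=[0, 0, 0]
Initial: VV[1]=[0, 0, 0]
Initial: VV[2]=[0, 0, 0]
Event 1: SEND 2->0: VV[2][2]++ -> VV[2]=[0, 0, 1], msg_vec=[0, 0, 1]; VV[0]=max(VV[0],msg_vec) then VV[0][0]++ -> VV[0]=[1, 0, 1]
Event 2: SEND 2->1: VV[2][2]++ -> VV[2]=[0, 0, 2], msg_vec=[0, 0, 2]; VV[1]=max(VV[1],msg_vec) then VV[1][1]++ -> VV[1]=[0, 1, 2]
Event 3: LOCAL 1: VV[1][1]++ -> VV[1]=[0, 2, 2]
Event 4: LOCAL 2: VV[2][2]++ -> VV[2]=[0, 0, 3]
Event 5: SEND 0->2: VV[0][0]++ -> VV[0]=[2, 0, 1], msg_vec=[2, 0, 1]; VV[2]=max(VV[2],msg_vec) then VV[2][2]++ -> VV[2]=[2, 0, 4]
Event 6: SEND 2->0: VV[2][2]++ -> VV[2]=[2, 0, 5], msg_vec=[2, 0, 5]; VV[0]=max(VV[0],msg_vec) then VV[0][0]++ -> VV[0]=[3, 0, 5]
Event 7: SEND 2->1: VV[2][2]++ -> VV[2]=[2, 0, 6], msg_vec=[2, 0, 6]; VV[1]=max(VV[1],msg_vec) then VV[1][1]++ -> VV[1]=[2, 3, 6]
Event 2 stamp: [0, 0, 2]
Event 6 stamp: [2, 0, 5]
[0, 0, 2] <= [2, 0, 5]? True
[2, 0, 5] <= [0, 0, 2]? False
Relation: before

Answer: before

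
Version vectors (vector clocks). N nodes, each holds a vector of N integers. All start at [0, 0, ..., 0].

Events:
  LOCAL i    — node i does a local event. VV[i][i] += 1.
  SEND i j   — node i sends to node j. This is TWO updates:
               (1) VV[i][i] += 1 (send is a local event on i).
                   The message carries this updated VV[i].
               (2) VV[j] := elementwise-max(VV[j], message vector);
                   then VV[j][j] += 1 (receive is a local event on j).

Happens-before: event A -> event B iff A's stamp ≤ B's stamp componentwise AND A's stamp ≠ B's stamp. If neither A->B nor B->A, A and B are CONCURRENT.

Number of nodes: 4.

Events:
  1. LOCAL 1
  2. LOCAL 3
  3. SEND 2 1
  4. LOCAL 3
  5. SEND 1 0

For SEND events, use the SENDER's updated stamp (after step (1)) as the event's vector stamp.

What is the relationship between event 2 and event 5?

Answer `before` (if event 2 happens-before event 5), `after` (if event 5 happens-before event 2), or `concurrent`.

Answer: concurrent

Derivation:
Initial: VV[0]=[0, 0, 0, 0]
Initial: VV[1]=[0, 0, 0, 0]
Initial: VV[2]=[0, 0, 0, 0]
Initial: VV[3]=[0, 0, 0, 0]
Event 1: LOCAL 1: VV[1][1]++ -> VV[1]=[0, 1, 0, 0]
Event 2: LOCAL 3: VV[3][3]++ -> VV[3]=[0, 0, 0, 1]
Event 3: SEND 2->1: VV[2][2]++ -> VV[2]=[0, 0, 1, 0], msg_vec=[0, 0, 1, 0]; VV[1]=max(VV[1],msg_vec) then VV[1][1]++ -> VV[1]=[0, 2, 1, 0]
Event 4: LOCAL 3: VV[3][3]++ -> VV[3]=[0, 0, 0, 2]
Event 5: SEND 1->0: VV[1][1]++ -> VV[1]=[0, 3, 1, 0], msg_vec=[0, 3, 1, 0]; VV[0]=max(VV[0],msg_vec) then VV[0][0]++ -> VV[0]=[1, 3, 1, 0]
Event 2 stamp: [0, 0, 0, 1]
Event 5 stamp: [0, 3, 1, 0]
[0, 0, 0, 1] <= [0, 3, 1, 0]? False
[0, 3, 1, 0] <= [0, 0, 0, 1]? False
Relation: concurrent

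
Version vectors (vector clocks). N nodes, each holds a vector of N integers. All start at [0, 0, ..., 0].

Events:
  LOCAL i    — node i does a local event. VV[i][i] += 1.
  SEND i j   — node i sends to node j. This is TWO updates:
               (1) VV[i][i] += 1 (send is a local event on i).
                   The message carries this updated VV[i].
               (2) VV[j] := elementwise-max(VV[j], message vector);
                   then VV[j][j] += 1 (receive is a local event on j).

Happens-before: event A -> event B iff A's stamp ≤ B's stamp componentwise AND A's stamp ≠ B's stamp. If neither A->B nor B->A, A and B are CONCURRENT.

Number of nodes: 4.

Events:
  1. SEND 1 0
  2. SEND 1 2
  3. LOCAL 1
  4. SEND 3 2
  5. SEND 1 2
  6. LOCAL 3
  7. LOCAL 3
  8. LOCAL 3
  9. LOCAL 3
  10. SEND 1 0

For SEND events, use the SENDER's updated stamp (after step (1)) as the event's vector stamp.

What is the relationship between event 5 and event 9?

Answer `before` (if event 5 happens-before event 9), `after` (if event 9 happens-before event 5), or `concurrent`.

Answer: concurrent

Derivation:
Initial: VV[0]=[0, 0, 0, 0]
Initial: VV[1]=[0, 0, 0, 0]
Initial: VV[2]=[0, 0, 0, 0]
Initial: VV[3]=[0, 0, 0, 0]
Event 1: SEND 1->0: VV[1][1]++ -> VV[1]=[0, 1, 0, 0], msg_vec=[0, 1, 0, 0]; VV[0]=max(VV[0],msg_vec) then VV[0][0]++ -> VV[0]=[1, 1, 0, 0]
Event 2: SEND 1->2: VV[1][1]++ -> VV[1]=[0, 2, 0, 0], msg_vec=[0, 2, 0, 0]; VV[2]=max(VV[2],msg_vec) then VV[2][2]++ -> VV[2]=[0, 2, 1, 0]
Event 3: LOCAL 1: VV[1][1]++ -> VV[1]=[0, 3, 0, 0]
Event 4: SEND 3->2: VV[3][3]++ -> VV[3]=[0, 0, 0, 1], msg_vec=[0, 0, 0, 1]; VV[2]=max(VV[2],msg_vec) then VV[2][2]++ -> VV[2]=[0, 2, 2, 1]
Event 5: SEND 1->2: VV[1][1]++ -> VV[1]=[0, 4, 0, 0], msg_vec=[0, 4, 0, 0]; VV[2]=max(VV[2],msg_vec) then VV[2][2]++ -> VV[2]=[0, 4, 3, 1]
Event 6: LOCAL 3: VV[3][3]++ -> VV[3]=[0, 0, 0, 2]
Event 7: LOCAL 3: VV[3][3]++ -> VV[3]=[0, 0, 0, 3]
Event 8: LOCAL 3: VV[3][3]++ -> VV[3]=[0, 0, 0, 4]
Event 9: LOCAL 3: VV[3][3]++ -> VV[3]=[0, 0, 0, 5]
Event 10: SEND 1->0: VV[1][1]++ -> VV[1]=[0, 5, 0, 0], msg_vec=[0, 5, 0, 0]; VV[0]=max(VV[0],msg_vec) then VV[0][0]++ -> VV[0]=[2, 5, 0, 0]
Event 5 stamp: [0, 4, 0, 0]
Event 9 stamp: [0, 0, 0, 5]
[0, 4, 0, 0] <= [0, 0, 0, 5]? False
[0, 0, 0, 5] <= [0, 4, 0, 0]? False
Relation: concurrent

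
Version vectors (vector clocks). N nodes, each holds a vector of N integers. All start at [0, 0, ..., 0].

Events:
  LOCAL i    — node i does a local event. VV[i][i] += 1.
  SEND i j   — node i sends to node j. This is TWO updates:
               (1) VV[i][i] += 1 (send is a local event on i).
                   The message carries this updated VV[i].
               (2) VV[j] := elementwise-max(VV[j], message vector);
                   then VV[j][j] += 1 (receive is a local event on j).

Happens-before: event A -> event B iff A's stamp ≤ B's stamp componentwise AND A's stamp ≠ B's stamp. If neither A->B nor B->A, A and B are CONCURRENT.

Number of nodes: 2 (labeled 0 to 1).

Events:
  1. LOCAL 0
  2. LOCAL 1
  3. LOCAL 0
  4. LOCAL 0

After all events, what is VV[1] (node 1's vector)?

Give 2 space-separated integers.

Answer: 0 1

Derivation:
Initial: VV[0]=[0, 0]
Initial: VV[1]=[0, 0]
Event 1: LOCAL 0: VV[0][0]++ -> VV[0]=[1, 0]
Event 2: LOCAL 1: VV[1][1]++ -> VV[1]=[0, 1]
Event 3: LOCAL 0: VV[0][0]++ -> VV[0]=[2, 0]
Event 4: LOCAL 0: VV[0][0]++ -> VV[0]=[3, 0]
Final vectors: VV[0]=[3, 0]; VV[1]=[0, 1]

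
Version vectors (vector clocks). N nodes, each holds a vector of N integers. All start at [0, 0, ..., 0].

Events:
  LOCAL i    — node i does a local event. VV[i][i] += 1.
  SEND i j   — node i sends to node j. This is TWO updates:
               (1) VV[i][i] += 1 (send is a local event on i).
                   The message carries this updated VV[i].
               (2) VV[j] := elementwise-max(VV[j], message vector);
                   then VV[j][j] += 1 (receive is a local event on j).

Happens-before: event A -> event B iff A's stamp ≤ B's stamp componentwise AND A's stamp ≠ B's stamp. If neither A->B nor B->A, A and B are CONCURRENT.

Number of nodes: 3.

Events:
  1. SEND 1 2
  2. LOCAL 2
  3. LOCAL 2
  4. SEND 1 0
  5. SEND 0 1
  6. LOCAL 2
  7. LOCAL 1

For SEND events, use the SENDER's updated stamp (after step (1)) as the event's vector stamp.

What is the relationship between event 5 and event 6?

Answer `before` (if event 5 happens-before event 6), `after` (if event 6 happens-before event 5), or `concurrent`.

Initial: VV[0]=[0, 0, 0]
Initial: VV[1]=[0, 0, 0]
Initial: VV[2]=[0, 0, 0]
Event 1: SEND 1->2: VV[1][1]++ -> VV[1]=[0, 1, 0], msg_vec=[0, 1, 0]; VV[2]=max(VV[2],msg_vec) then VV[2][2]++ -> VV[2]=[0, 1, 1]
Event 2: LOCAL 2: VV[2][2]++ -> VV[2]=[0, 1, 2]
Event 3: LOCAL 2: VV[2][2]++ -> VV[2]=[0, 1, 3]
Event 4: SEND 1->0: VV[1][1]++ -> VV[1]=[0, 2, 0], msg_vec=[0, 2, 0]; VV[0]=max(VV[0],msg_vec) then VV[0][0]++ -> VV[0]=[1, 2, 0]
Event 5: SEND 0->1: VV[0][0]++ -> VV[0]=[2, 2, 0], msg_vec=[2, 2, 0]; VV[1]=max(VV[1],msg_vec) then VV[1][1]++ -> VV[1]=[2, 3, 0]
Event 6: LOCAL 2: VV[2][2]++ -> VV[2]=[0, 1, 4]
Event 7: LOCAL 1: VV[1][1]++ -> VV[1]=[2, 4, 0]
Event 5 stamp: [2, 2, 0]
Event 6 stamp: [0, 1, 4]
[2, 2, 0] <= [0, 1, 4]? False
[0, 1, 4] <= [2, 2, 0]? False
Relation: concurrent

Answer: concurrent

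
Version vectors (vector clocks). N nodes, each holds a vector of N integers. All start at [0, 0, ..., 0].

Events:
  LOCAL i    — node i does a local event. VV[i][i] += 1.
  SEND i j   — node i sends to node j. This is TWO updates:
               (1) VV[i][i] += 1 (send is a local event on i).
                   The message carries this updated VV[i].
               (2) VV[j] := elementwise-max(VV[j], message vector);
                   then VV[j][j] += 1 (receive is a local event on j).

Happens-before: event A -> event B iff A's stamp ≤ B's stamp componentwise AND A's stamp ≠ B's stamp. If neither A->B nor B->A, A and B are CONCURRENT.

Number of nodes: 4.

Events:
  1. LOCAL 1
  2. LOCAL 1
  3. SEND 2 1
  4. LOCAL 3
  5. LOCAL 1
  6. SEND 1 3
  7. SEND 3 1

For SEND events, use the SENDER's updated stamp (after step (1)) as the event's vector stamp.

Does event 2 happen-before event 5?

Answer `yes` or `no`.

Answer: yes

Derivation:
Initial: VV[0]=[0, 0, 0, 0]
Initial: VV[1]=[0, 0, 0, 0]
Initial: VV[2]=[0, 0, 0, 0]
Initial: VV[3]=[0, 0, 0, 0]
Event 1: LOCAL 1: VV[1][1]++ -> VV[1]=[0, 1, 0, 0]
Event 2: LOCAL 1: VV[1][1]++ -> VV[1]=[0, 2, 0, 0]
Event 3: SEND 2->1: VV[2][2]++ -> VV[2]=[0, 0, 1, 0], msg_vec=[0, 0, 1, 0]; VV[1]=max(VV[1],msg_vec) then VV[1][1]++ -> VV[1]=[0, 3, 1, 0]
Event 4: LOCAL 3: VV[3][3]++ -> VV[3]=[0, 0, 0, 1]
Event 5: LOCAL 1: VV[1][1]++ -> VV[1]=[0, 4, 1, 0]
Event 6: SEND 1->3: VV[1][1]++ -> VV[1]=[0, 5, 1, 0], msg_vec=[0, 5, 1, 0]; VV[3]=max(VV[3],msg_vec) then VV[3][3]++ -> VV[3]=[0, 5, 1, 2]
Event 7: SEND 3->1: VV[3][3]++ -> VV[3]=[0, 5, 1, 3], msg_vec=[0, 5, 1, 3]; VV[1]=max(VV[1],msg_vec) then VV[1][1]++ -> VV[1]=[0, 6, 1, 3]
Event 2 stamp: [0, 2, 0, 0]
Event 5 stamp: [0, 4, 1, 0]
[0, 2, 0, 0] <= [0, 4, 1, 0]? True. Equal? False. Happens-before: True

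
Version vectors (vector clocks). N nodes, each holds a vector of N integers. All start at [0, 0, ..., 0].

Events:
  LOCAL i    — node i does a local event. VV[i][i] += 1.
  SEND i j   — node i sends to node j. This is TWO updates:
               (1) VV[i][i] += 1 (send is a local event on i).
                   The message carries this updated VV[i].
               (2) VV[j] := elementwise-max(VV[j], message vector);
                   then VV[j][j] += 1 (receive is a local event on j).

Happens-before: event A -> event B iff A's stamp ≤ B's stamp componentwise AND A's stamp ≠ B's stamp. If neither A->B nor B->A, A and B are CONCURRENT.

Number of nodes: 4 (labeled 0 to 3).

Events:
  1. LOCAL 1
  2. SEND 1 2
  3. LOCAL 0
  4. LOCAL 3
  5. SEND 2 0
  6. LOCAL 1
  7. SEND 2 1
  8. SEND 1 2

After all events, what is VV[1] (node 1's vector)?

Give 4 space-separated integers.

Initial: VV[0]=[0, 0, 0, 0]
Initial: VV[1]=[0, 0, 0, 0]
Initial: VV[2]=[0, 0, 0, 0]
Initial: VV[3]=[0, 0, 0, 0]
Event 1: LOCAL 1: VV[1][1]++ -> VV[1]=[0, 1, 0, 0]
Event 2: SEND 1->2: VV[1][1]++ -> VV[1]=[0, 2, 0, 0], msg_vec=[0, 2, 0, 0]; VV[2]=max(VV[2],msg_vec) then VV[2][2]++ -> VV[2]=[0, 2, 1, 0]
Event 3: LOCAL 0: VV[0][0]++ -> VV[0]=[1, 0, 0, 0]
Event 4: LOCAL 3: VV[3][3]++ -> VV[3]=[0, 0, 0, 1]
Event 5: SEND 2->0: VV[2][2]++ -> VV[2]=[0, 2, 2, 0], msg_vec=[0, 2, 2, 0]; VV[0]=max(VV[0],msg_vec) then VV[0][0]++ -> VV[0]=[2, 2, 2, 0]
Event 6: LOCAL 1: VV[1][1]++ -> VV[1]=[0, 3, 0, 0]
Event 7: SEND 2->1: VV[2][2]++ -> VV[2]=[0, 2, 3, 0], msg_vec=[0, 2, 3, 0]; VV[1]=max(VV[1],msg_vec) then VV[1][1]++ -> VV[1]=[0, 4, 3, 0]
Event 8: SEND 1->2: VV[1][1]++ -> VV[1]=[0, 5, 3, 0], msg_vec=[0, 5, 3, 0]; VV[2]=max(VV[2],msg_vec) then VV[2][2]++ -> VV[2]=[0, 5, 4, 0]
Final vectors: VV[0]=[2, 2, 2, 0]; VV[1]=[0, 5, 3, 0]; VV[2]=[0, 5, 4, 0]; VV[3]=[0, 0, 0, 1]

Answer: 0 5 3 0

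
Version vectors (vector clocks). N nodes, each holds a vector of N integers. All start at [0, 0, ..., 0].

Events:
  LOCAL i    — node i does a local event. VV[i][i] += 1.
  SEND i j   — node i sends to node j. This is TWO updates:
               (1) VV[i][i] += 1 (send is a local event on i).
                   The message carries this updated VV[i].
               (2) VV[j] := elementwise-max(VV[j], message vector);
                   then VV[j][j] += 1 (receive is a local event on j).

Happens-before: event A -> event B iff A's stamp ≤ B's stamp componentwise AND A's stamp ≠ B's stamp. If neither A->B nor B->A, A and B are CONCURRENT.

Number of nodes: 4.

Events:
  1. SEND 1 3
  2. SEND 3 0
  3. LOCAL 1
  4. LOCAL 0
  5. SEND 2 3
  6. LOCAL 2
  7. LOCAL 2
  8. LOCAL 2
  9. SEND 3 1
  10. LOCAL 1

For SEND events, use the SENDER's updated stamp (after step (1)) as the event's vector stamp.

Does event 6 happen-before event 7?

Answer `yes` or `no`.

Answer: yes

Derivation:
Initial: VV[0]=[0, 0, 0, 0]
Initial: VV[1]=[0, 0, 0, 0]
Initial: VV[2]=[0, 0, 0, 0]
Initial: VV[3]=[0, 0, 0, 0]
Event 1: SEND 1->3: VV[1][1]++ -> VV[1]=[0, 1, 0, 0], msg_vec=[0, 1, 0, 0]; VV[3]=max(VV[3],msg_vec) then VV[3][3]++ -> VV[3]=[0, 1, 0, 1]
Event 2: SEND 3->0: VV[3][3]++ -> VV[3]=[0, 1, 0, 2], msg_vec=[0, 1, 0, 2]; VV[0]=max(VV[0],msg_vec) then VV[0][0]++ -> VV[0]=[1, 1, 0, 2]
Event 3: LOCAL 1: VV[1][1]++ -> VV[1]=[0, 2, 0, 0]
Event 4: LOCAL 0: VV[0][0]++ -> VV[0]=[2, 1, 0, 2]
Event 5: SEND 2->3: VV[2][2]++ -> VV[2]=[0, 0, 1, 0], msg_vec=[0, 0, 1, 0]; VV[3]=max(VV[3],msg_vec) then VV[3][3]++ -> VV[3]=[0, 1, 1, 3]
Event 6: LOCAL 2: VV[2][2]++ -> VV[2]=[0, 0, 2, 0]
Event 7: LOCAL 2: VV[2][2]++ -> VV[2]=[0, 0, 3, 0]
Event 8: LOCAL 2: VV[2][2]++ -> VV[2]=[0, 0, 4, 0]
Event 9: SEND 3->1: VV[3][3]++ -> VV[3]=[0, 1, 1, 4], msg_vec=[0, 1, 1, 4]; VV[1]=max(VV[1],msg_vec) then VV[1][1]++ -> VV[1]=[0, 3, 1, 4]
Event 10: LOCAL 1: VV[1][1]++ -> VV[1]=[0, 4, 1, 4]
Event 6 stamp: [0, 0, 2, 0]
Event 7 stamp: [0, 0, 3, 0]
[0, 0, 2, 0] <= [0, 0, 3, 0]? True. Equal? False. Happens-before: True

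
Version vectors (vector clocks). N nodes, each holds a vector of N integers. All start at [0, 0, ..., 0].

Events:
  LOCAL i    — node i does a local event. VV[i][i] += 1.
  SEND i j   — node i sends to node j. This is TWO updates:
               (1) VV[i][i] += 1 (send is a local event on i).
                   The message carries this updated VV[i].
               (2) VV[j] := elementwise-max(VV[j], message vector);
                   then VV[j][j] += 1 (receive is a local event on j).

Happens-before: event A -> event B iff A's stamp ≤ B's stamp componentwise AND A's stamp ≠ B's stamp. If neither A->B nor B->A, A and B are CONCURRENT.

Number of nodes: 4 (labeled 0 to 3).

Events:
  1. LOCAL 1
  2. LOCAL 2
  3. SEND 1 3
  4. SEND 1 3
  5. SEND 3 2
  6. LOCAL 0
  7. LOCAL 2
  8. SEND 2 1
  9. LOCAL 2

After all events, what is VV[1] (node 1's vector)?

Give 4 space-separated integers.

Initial: VV[0]=[0, 0, 0, 0]
Initial: VV[1]=[0, 0, 0, 0]
Initial: VV[2]=[0, 0, 0, 0]
Initial: VV[3]=[0, 0, 0, 0]
Event 1: LOCAL 1: VV[1][1]++ -> VV[1]=[0, 1, 0, 0]
Event 2: LOCAL 2: VV[2][2]++ -> VV[2]=[0, 0, 1, 0]
Event 3: SEND 1->3: VV[1][1]++ -> VV[1]=[0, 2, 0, 0], msg_vec=[0, 2, 0, 0]; VV[3]=max(VV[3],msg_vec) then VV[3][3]++ -> VV[3]=[0, 2, 0, 1]
Event 4: SEND 1->3: VV[1][1]++ -> VV[1]=[0, 3, 0, 0], msg_vec=[0, 3, 0, 0]; VV[3]=max(VV[3],msg_vec) then VV[3][3]++ -> VV[3]=[0, 3, 0, 2]
Event 5: SEND 3->2: VV[3][3]++ -> VV[3]=[0, 3, 0, 3], msg_vec=[0, 3, 0, 3]; VV[2]=max(VV[2],msg_vec) then VV[2][2]++ -> VV[2]=[0, 3, 2, 3]
Event 6: LOCAL 0: VV[0][0]++ -> VV[0]=[1, 0, 0, 0]
Event 7: LOCAL 2: VV[2][2]++ -> VV[2]=[0, 3, 3, 3]
Event 8: SEND 2->1: VV[2][2]++ -> VV[2]=[0, 3, 4, 3], msg_vec=[0, 3, 4, 3]; VV[1]=max(VV[1],msg_vec) then VV[1][1]++ -> VV[1]=[0, 4, 4, 3]
Event 9: LOCAL 2: VV[2][2]++ -> VV[2]=[0, 3, 5, 3]
Final vectors: VV[0]=[1, 0, 0, 0]; VV[1]=[0, 4, 4, 3]; VV[2]=[0, 3, 5, 3]; VV[3]=[0, 3, 0, 3]

Answer: 0 4 4 3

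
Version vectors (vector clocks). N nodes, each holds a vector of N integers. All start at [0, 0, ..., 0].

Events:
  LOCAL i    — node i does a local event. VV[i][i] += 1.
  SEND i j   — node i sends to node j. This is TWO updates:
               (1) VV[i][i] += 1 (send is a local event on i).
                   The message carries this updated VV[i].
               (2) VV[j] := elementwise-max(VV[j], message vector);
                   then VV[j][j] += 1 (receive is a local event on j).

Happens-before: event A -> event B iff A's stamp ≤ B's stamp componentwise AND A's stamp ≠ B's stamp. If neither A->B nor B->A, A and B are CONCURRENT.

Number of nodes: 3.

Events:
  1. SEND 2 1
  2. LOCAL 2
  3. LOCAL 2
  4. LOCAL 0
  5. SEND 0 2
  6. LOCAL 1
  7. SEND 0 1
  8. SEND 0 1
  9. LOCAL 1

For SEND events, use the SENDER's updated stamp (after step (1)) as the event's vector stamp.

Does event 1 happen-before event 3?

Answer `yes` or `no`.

Answer: yes

Derivation:
Initial: VV[0]=[0, 0, 0]
Initial: VV[1]=[0, 0, 0]
Initial: VV[2]=[0, 0, 0]
Event 1: SEND 2->1: VV[2][2]++ -> VV[2]=[0, 0, 1], msg_vec=[0, 0, 1]; VV[1]=max(VV[1],msg_vec) then VV[1][1]++ -> VV[1]=[0, 1, 1]
Event 2: LOCAL 2: VV[2][2]++ -> VV[2]=[0, 0, 2]
Event 3: LOCAL 2: VV[2][2]++ -> VV[2]=[0, 0, 3]
Event 4: LOCAL 0: VV[0][0]++ -> VV[0]=[1, 0, 0]
Event 5: SEND 0->2: VV[0][0]++ -> VV[0]=[2, 0, 0], msg_vec=[2, 0, 0]; VV[2]=max(VV[2],msg_vec) then VV[2][2]++ -> VV[2]=[2, 0, 4]
Event 6: LOCAL 1: VV[1][1]++ -> VV[1]=[0, 2, 1]
Event 7: SEND 0->1: VV[0][0]++ -> VV[0]=[3, 0, 0], msg_vec=[3, 0, 0]; VV[1]=max(VV[1],msg_vec) then VV[1][1]++ -> VV[1]=[3, 3, 1]
Event 8: SEND 0->1: VV[0][0]++ -> VV[0]=[4, 0, 0], msg_vec=[4, 0, 0]; VV[1]=max(VV[1],msg_vec) then VV[1][1]++ -> VV[1]=[4, 4, 1]
Event 9: LOCAL 1: VV[1][1]++ -> VV[1]=[4, 5, 1]
Event 1 stamp: [0, 0, 1]
Event 3 stamp: [0, 0, 3]
[0, 0, 1] <= [0, 0, 3]? True. Equal? False. Happens-before: True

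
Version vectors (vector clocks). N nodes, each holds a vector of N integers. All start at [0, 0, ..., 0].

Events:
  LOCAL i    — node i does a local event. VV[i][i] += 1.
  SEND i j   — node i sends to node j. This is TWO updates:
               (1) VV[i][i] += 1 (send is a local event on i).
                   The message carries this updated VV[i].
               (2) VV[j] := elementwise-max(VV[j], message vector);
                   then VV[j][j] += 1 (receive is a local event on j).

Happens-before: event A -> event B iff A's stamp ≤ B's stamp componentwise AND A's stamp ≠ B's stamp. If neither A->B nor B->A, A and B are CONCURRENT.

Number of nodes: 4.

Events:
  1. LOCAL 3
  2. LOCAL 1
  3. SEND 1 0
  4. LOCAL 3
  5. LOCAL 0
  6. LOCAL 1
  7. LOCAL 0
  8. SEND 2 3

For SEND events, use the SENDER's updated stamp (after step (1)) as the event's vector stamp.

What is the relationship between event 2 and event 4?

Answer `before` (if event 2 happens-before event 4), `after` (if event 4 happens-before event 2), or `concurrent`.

Initial: VV[0]=[0, 0, 0, 0]
Initial: VV[1]=[0, 0, 0, 0]
Initial: VV[2]=[0, 0, 0, 0]
Initial: VV[3]=[0, 0, 0, 0]
Event 1: LOCAL 3: VV[3][3]++ -> VV[3]=[0, 0, 0, 1]
Event 2: LOCAL 1: VV[1][1]++ -> VV[1]=[0, 1, 0, 0]
Event 3: SEND 1->0: VV[1][1]++ -> VV[1]=[0, 2, 0, 0], msg_vec=[0, 2, 0, 0]; VV[0]=max(VV[0],msg_vec) then VV[0][0]++ -> VV[0]=[1, 2, 0, 0]
Event 4: LOCAL 3: VV[3][3]++ -> VV[3]=[0, 0, 0, 2]
Event 5: LOCAL 0: VV[0][0]++ -> VV[0]=[2, 2, 0, 0]
Event 6: LOCAL 1: VV[1][1]++ -> VV[1]=[0, 3, 0, 0]
Event 7: LOCAL 0: VV[0][0]++ -> VV[0]=[3, 2, 0, 0]
Event 8: SEND 2->3: VV[2][2]++ -> VV[2]=[0, 0, 1, 0], msg_vec=[0, 0, 1, 0]; VV[3]=max(VV[3],msg_vec) then VV[3][3]++ -> VV[3]=[0, 0, 1, 3]
Event 2 stamp: [0, 1, 0, 0]
Event 4 stamp: [0, 0, 0, 2]
[0, 1, 0, 0] <= [0, 0, 0, 2]? False
[0, 0, 0, 2] <= [0, 1, 0, 0]? False
Relation: concurrent

Answer: concurrent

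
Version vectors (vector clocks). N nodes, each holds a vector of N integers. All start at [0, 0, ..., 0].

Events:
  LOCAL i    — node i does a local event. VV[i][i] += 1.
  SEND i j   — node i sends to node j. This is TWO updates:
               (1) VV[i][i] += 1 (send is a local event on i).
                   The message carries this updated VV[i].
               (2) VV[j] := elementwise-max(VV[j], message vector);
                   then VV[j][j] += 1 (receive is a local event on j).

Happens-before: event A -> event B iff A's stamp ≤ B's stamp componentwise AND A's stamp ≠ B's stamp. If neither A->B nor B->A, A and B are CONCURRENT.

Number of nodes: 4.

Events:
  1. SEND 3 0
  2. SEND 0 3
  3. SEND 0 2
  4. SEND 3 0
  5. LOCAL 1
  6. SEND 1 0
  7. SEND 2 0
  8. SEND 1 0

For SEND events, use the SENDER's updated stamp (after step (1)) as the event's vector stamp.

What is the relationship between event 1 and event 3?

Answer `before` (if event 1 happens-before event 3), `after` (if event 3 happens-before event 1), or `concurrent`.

Answer: before

Derivation:
Initial: VV[0]=[0, 0, 0, 0]
Initial: VV[1]=[0, 0, 0, 0]
Initial: VV[2]=[0, 0, 0, 0]
Initial: VV[3]=[0, 0, 0, 0]
Event 1: SEND 3->0: VV[3][3]++ -> VV[3]=[0, 0, 0, 1], msg_vec=[0, 0, 0, 1]; VV[0]=max(VV[0],msg_vec) then VV[0][0]++ -> VV[0]=[1, 0, 0, 1]
Event 2: SEND 0->3: VV[0][0]++ -> VV[0]=[2, 0, 0, 1], msg_vec=[2, 0, 0, 1]; VV[3]=max(VV[3],msg_vec) then VV[3][3]++ -> VV[3]=[2, 0, 0, 2]
Event 3: SEND 0->2: VV[0][0]++ -> VV[0]=[3, 0, 0, 1], msg_vec=[3, 0, 0, 1]; VV[2]=max(VV[2],msg_vec) then VV[2][2]++ -> VV[2]=[3, 0, 1, 1]
Event 4: SEND 3->0: VV[3][3]++ -> VV[3]=[2, 0, 0, 3], msg_vec=[2, 0, 0, 3]; VV[0]=max(VV[0],msg_vec) then VV[0][0]++ -> VV[0]=[4, 0, 0, 3]
Event 5: LOCAL 1: VV[1][1]++ -> VV[1]=[0, 1, 0, 0]
Event 6: SEND 1->0: VV[1][1]++ -> VV[1]=[0, 2, 0, 0], msg_vec=[0, 2, 0, 0]; VV[0]=max(VV[0],msg_vec) then VV[0][0]++ -> VV[0]=[5, 2, 0, 3]
Event 7: SEND 2->0: VV[2][2]++ -> VV[2]=[3, 0, 2, 1], msg_vec=[3, 0, 2, 1]; VV[0]=max(VV[0],msg_vec) then VV[0][0]++ -> VV[0]=[6, 2, 2, 3]
Event 8: SEND 1->0: VV[1][1]++ -> VV[1]=[0, 3, 0, 0], msg_vec=[0, 3, 0, 0]; VV[0]=max(VV[0],msg_vec) then VV[0][0]++ -> VV[0]=[7, 3, 2, 3]
Event 1 stamp: [0, 0, 0, 1]
Event 3 stamp: [3, 0, 0, 1]
[0, 0, 0, 1] <= [3, 0, 0, 1]? True
[3, 0, 0, 1] <= [0, 0, 0, 1]? False
Relation: before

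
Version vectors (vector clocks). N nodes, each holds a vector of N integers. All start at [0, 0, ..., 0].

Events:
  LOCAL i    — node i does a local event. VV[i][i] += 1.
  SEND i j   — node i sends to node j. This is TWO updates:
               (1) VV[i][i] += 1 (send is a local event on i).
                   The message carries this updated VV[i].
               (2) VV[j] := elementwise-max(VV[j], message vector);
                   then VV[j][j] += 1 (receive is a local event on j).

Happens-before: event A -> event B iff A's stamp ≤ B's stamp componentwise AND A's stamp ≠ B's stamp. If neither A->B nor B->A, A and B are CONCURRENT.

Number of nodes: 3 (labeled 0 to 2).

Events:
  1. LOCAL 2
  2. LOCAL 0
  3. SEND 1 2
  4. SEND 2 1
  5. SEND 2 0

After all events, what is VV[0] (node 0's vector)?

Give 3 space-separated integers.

Answer: 2 1 4

Derivation:
Initial: VV[0]=[0, 0, 0]
Initial: VV[1]=[0, 0, 0]
Initial: VV[2]=[0, 0, 0]
Event 1: LOCAL 2: VV[2][2]++ -> VV[2]=[0, 0, 1]
Event 2: LOCAL 0: VV[0][0]++ -> VV[0]=[1, 0, 0]
Event 3: SEND 1->2: VV[1][1]++ -> VV[1]=[0, 1, 0], msg_vec=[0, 1, 0]; VV[2]=max(VV[2],msg_vec) then VV[2][2]++ -> VV[2]=[0, 1, 2]
Event 4: SEND 2->1: VV[2][2]++ -> VV[2]=[0, 1, 3], msg_vec=[0, 1, 3]; VV[1]=max(VV[1],msg_vec) then VV[1][1]++ -> VV[1]=[0, 2, 3]
Event 5: SEND 2->0: VV[2][2]++ -> VV[2]=[0, 1, 4], msg_vec=[0, 1, 4]; VV[0]=max(VV[0],msg_vec) then VV[0][0]++ -> VV[0]=[2, 1, 4]
Final vectors: VV[0]=[2, 1, 4]; VV[1]=[0, 2, 3]; VV[2]=[0, 1, 4]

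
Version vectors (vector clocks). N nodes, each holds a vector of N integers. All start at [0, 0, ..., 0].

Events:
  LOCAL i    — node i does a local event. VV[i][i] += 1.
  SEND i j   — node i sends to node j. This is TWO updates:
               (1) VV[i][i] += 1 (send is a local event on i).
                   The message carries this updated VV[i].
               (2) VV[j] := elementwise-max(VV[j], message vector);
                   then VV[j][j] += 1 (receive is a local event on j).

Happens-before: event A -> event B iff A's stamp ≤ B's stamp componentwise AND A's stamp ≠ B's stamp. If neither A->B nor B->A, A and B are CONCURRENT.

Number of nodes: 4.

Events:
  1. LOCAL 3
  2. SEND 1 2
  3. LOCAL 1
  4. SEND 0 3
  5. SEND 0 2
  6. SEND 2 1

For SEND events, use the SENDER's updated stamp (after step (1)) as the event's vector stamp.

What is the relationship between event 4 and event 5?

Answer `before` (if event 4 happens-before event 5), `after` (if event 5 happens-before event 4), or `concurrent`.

Answer: before

Derivation:
Initial: VV[0]=[0, 0, 0, 0]
Initial: VV[1]=[0, 0, 0, 0]
Initial: VV[2]=[0, 0, 0, 0]
Initial: VV[3]=[0, 0, 0, 0]
Event 1: LOCAL 3: VV[3][3]++ -> VV[3]=[0, 0, 0, 1]
Event 2: SEND 1->2: VV[1][1]++ -> VV[1]=[0, 1, 0, 0], msg_vec=[0, 1, 0, 0]; VV[2]=max(VV[2],msg_vec) then VV[2][2]++ -> VV[2]=[0, 1, 1, 0]
Event 3: LOCAL 1: VV[1][1]++ -> VV[1]=[0, 2, 0, 0]
Event 4: SEND 0->3: VV[0][0]++ -> VV[0]=[1, 0, 0, 0], msg_vec=[1, 0, 0, 0]; VV[3]=max(VV[3],msg_vec) then VV[3][3]++ -> VV[3]=[1, 0, 0, 2]
Event 5: SEND 0->2: VV[0][0]++ -> VV[0]=[2, 0, 0, 0], msg_vec=[2, 0, 0, 0]; VV[2]=max(VV[2],msg_vec) then VV[2][2]++ -> VV[2]=[2, 1, 2, 0]
Event 6: SEND 2->1: VV[2][2]++ -> VV[2]=[2, 1, 3, 0], msg_vec=[2, 1, 3, 0]; VV[1]=max(VV[1],msg_vec) then VV[1][1]++ -> VV[1]=[2, 3, 3, 0]
Event 4 stamp: [1, 0, 0, 0]
Event 5 stamp: [2, 0, 0, 0]
[1, 0, 0, 0] <= [2, 0, 0, 0]? True
[2, 0, 0, 0] <= [1, 0, 0, 0]? False
Relation: before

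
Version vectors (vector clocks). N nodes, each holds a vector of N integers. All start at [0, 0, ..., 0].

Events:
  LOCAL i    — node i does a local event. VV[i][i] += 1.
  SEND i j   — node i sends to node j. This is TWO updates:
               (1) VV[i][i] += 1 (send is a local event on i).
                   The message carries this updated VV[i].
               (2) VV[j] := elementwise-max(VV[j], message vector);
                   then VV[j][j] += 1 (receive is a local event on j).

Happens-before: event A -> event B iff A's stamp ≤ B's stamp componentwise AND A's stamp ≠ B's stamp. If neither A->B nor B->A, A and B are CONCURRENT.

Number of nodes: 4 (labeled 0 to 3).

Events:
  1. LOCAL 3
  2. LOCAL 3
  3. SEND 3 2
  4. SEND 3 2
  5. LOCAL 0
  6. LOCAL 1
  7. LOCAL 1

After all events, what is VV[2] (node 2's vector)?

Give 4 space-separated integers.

Answer: 0 0 2 4

Derivation:
Initial: VV[0]=[0, 0, 0, 0]
Initial: VV[1]=[0, 0, 0, 0]
Initial: VV[2]=[0, 0, 0, 0]
Initial: VV[3]=[0, 0, 0, 0]
Event 1: LOCAL 3: VV[3][3]++ -> VV[3]=[0, 0, 0, 1]
Event 2: LOCAL 3: VV[3][3]++ -> VV[3]=[0, 0, 0, 2]
Event 3: SEND 3->2: VV[3][3]++ -> VV[3]=[0, 0, 0, 3], msg_vec=[0, 0, 0, 3]; VV[2]=max(VV[2],msg_vec) then VV[2][2]++ -> VV[2]=[0, 0, 1, 3]
Event 4: SEND 3->2: VV[3][3]++ -> VV[3]=[0, 0, 0, 4], msg_vec=[0, 0, 0, 4]; VV[2]=max(VV[2],msg_vec) then VV[2][2]++ -> VV[2]=[0, 0, 2, 4]
Event 5: LOCAL 0: VV[0][0]++ -> VV[0]=[1, 0, 0, 0]
Event 6: LOCAL 1: VV[1][1]++ -> VV[1]=[0, 1, 0, 0]
Event 7: LOCAL 1: VV[1][1]++ -> VV[1]=[0, 2, 0, 0]
Final vectors: VV[0]=[1, 0, 0, 0]; VV[1]=[0, 2, 0, 0]; VV[2]=[0, 0, 2, 4]; VV[3]=[0, 0, 0, 4]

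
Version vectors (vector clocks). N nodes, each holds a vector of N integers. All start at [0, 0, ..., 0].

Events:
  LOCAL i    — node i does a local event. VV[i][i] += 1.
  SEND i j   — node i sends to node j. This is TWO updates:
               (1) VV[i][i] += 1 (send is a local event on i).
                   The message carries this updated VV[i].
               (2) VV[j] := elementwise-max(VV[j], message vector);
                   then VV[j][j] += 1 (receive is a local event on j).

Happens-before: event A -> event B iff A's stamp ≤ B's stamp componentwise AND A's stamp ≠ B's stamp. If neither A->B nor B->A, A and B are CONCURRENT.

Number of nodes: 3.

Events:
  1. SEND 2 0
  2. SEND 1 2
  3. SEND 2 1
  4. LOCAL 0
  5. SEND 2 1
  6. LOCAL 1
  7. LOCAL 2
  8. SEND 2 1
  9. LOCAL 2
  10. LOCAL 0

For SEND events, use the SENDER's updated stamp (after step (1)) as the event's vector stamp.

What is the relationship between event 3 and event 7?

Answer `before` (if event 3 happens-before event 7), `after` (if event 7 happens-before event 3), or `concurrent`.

Answer: before

Derivation:
Initial: VV[0]=[0, 0, 0]
Initial: VV[1]=[0, 0, 0]
Initial: VV[2]=[0, 0, 0]
Event 1: SEND 2->0: VV[2][2]++ -> VV[2]=[0, 0, 1], msg_vec=[0, 0, 1]; VV[0]=max(VV[0],msg_vec) then VV[0][0]++ -> VV[0]=[1, 0, 1]
Event 2: SEND 1->2: VV[1][1]++ -> VV[1]=[0, 1, 0], msg_vec=[0, 1, 0]; VV[2]=max(VV[2],msg_vec) then VV[2][2]++ -> VV[2]=[0, 1, 2]
Event 3: SEND 2->1: VV[2][2]++ -> VV[2]=[0, 1, 3], msg_vec=[0, 1, 3]; VV[1]=max(VV[1],msg_vec) then VV[1][1]++ -> VV[1]=[0, 2, 3]
Event 4: LOCAL 0: VV[0][0]++ -> VV[0]=[2, 0, 1]
Event 5: SEND 2->1: VV[2][2]++ -> VV[2]=[0, 1, 4], msg_vec=[0, 1, 4]; VV[1]=max(VV[1],msg_vec) then VV[1][1]++ -> VV[1]=[0, 3, 4]
Event 6: LOCAL 1: VV[1][1]++ -> VV[1]=[0, 4, 4]
Event 7: LOCAL 2: VV[2][2]++ -> VV[2]=[0, 1, 5]
Event 8: SEND 2->1: VV[2][2]++ -> VV[2]=[0, 1, 6], msg_vec=[0, 1, 6]; VV[1]=max(VV[1],msg_vec) then VV[1][1]++ -> VV[1]=[0, 5, 6]
Event 9: LOCAL 2: VV[2][2]++ -> VV[2]=[0, 1, 7]
Event 10: LOCAL 0: VV[0][0]++ -> VV[0]=[3, 0, 1]
Event 3 stamp: [0, 1, 3]
Event 7 stamp: [0, 1, 5]
[0, 1, 3] <= [0, 1, 5]? True
[0, 1, 5] <= [0, 1, 3]? False
Relation: before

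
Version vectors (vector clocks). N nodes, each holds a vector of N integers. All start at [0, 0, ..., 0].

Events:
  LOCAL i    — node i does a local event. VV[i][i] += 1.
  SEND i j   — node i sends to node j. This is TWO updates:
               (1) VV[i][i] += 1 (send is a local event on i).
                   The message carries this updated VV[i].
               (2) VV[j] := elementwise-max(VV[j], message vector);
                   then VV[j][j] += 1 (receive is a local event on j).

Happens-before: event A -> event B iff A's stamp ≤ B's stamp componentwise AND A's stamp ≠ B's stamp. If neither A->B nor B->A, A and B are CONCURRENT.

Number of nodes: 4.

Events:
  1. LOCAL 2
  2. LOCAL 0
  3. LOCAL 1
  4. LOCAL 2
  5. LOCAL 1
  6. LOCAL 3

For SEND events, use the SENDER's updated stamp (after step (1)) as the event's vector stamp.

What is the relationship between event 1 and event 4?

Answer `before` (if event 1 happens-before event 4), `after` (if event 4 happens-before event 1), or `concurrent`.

Answer: before

Derivation:
Initial: VV[0]=[0, 0, 0, 0]
Initial: VV[1]=[0, 0, 0, 0]
Initial: VV[2]=[0, 0, 0, 0]
Initial: VV[3]=[0, 0, 0, 0]
Event 1: LOCAL 2: VV[2][2]++ -> VV[2]=[0, 0, 1, 0]
Event 2: LOCAL 0: VV[0][0]++ -> VV[0]=[1, 0, 0, 0]
Event 3: LOCAL 1: VV[1][1]++ -> VV[1]=[0, 1, 0, 0]
Event 4: LOCAL 2: VV[2][2]++ -> VV[2]=[0, 0, 2, 0]
Event 5: LOCAL 1: VV[1][1]++ -> VV[1]=[0, 2, 0, 0]
Event 6: LOCAL 3: VV[3][3]++ -> VV[3]=[0, 0, 0, 1]
Event 1 stamp: [0, 0, 1, 0]
Event 4 stamp: [0, 0, 2, 0]
[0, 0, 1, 0] <= [0, 0, 2, 0]? True
[0, 0, 2, 0] <= [0, 0, 1, 0]? False
Relation: before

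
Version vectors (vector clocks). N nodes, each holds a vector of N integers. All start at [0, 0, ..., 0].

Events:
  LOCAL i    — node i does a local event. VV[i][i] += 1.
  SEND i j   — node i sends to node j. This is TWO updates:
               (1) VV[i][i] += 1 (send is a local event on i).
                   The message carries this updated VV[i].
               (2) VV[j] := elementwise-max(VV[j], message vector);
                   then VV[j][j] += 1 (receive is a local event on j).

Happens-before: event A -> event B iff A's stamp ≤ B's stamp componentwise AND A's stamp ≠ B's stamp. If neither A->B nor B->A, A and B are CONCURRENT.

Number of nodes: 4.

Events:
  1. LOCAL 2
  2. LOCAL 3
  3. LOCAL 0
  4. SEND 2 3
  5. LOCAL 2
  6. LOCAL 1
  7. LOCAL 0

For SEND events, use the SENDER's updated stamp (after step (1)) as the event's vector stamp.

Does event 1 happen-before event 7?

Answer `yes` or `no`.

Answer: no

Derivation:
Initial: VV[0]=[0, 0, 0, 0]
Initial: VV[1]=[0, 0, 0, 0]
Initial: VV[2]=[0, 0, 0, 0]
Initial: VV[3]=[0, 0, 0, 0]
Event 1: LOCAL 2: VV[2][2]++ -> VV[2]=[0, 0, 1, 0]
Event 2: LOCAL 3: VV[3][3]++ -> VV[3]=[0, 0, 0, 1]
Event 3: LOCAL 0: VV[0][0]++ -> VV[0]=[1, 0, 0, 0]
Event 4: SEND 2->3: VV[2][2]++ -> VV[2]=[0, 0, 2, 0], msg_vec=[0, 0, 2, 0]; VV[3]=max(VV[3],msg_vec) then VV[3][3]++ -> VV[3]=[0, 0, 2, 2]
Event 5: LOCAL 2: VV[2][2]++ -> VV[2]=[0, 0, 3, 0]
Event 6: LOCAL 1: VV[1][1]++ -> VV[1]=[0, 1, 0, 0]
Event 7: LOCAL 0: VV[0][0]++ -> VV[0]=[2, 0, 0, 0]
Event 1 stamp: [0, 0, 1, 0]
Event 7 stamp: [2, 0, 0, 0]
[0, 0, 1, 0] <= [2, 0, 0, 0]? False. Equal? False. Happens-before: False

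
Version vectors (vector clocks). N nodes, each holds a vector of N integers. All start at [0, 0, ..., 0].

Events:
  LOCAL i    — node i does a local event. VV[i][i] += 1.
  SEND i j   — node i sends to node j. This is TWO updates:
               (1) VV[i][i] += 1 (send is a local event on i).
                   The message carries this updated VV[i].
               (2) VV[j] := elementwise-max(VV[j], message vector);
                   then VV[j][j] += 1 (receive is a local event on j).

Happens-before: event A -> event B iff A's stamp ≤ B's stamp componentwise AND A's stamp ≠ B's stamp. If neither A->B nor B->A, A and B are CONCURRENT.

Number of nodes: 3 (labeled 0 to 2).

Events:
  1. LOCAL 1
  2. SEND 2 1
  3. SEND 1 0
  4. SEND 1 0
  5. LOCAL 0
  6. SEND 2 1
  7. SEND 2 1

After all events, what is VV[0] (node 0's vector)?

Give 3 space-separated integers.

Initial: VV[0]=[0, 0, 0]
Initial: VV[1]=[0, 0, 0]
Initial: VV[2]=[0, 0, 0]
Event 1: LOCAL 1: VV[1][1]++ -> VV[1]=[0, 1, 0]
Event 2: SEND 2->1: VV[2][2]++ -> VV[2]=[0, 0, 1], msg_vec=[0, 0, 1]; VV[1]=max(VV[1],msg_vec) then VV[1][1]++ -> VV[1]=[0, 2, 1]
Event 3: SEND 1->0: VV[1][1]++ -> VV[1]=[0, 3, 1], msg_vec=[0, 3, 1]; VV[0]=max(VV[0],msg_vec) then VV[0][0]++ -> VV[0]=[1, 3, 1]
Event 4: SEND 1->0: VV[1][1]++ -> VV[1]=[0, 4, 1], msg_vec=[0, 4, 1]; VV[0]=max(VV[0],msg_vec) then VV[0][0]++ -> VV[0]=[2, 4, 1]
Event 5: LOCAL 0: VV[0][0]++ -> VV[0]=[3, 4, 1]
Event 6: SEND 2->1: VV[2][2]++ -> VV[2]=[0, 0, 2], msg_vec=[0, 0, 2]; VV[1]=max(VV[1],msg_vec) then VV[1][1]++ -> VV[1]=[0, 5, 2]
Event 7: SEND 2->1: VV[2][2]++ -> VV[2]=[0, 0, 3], msg_vec=[0, 0, 3]; VV[1]=max(VV[1],msg_vec) then VV[1][1]++ -> VV[1]=[0, 6, 3]
Final vectors: VV[0]=[3, 4, 1]; VV[1]=[0, 6, 3]; VV[2]=[0, 0, 3]

Answer: 3 4 1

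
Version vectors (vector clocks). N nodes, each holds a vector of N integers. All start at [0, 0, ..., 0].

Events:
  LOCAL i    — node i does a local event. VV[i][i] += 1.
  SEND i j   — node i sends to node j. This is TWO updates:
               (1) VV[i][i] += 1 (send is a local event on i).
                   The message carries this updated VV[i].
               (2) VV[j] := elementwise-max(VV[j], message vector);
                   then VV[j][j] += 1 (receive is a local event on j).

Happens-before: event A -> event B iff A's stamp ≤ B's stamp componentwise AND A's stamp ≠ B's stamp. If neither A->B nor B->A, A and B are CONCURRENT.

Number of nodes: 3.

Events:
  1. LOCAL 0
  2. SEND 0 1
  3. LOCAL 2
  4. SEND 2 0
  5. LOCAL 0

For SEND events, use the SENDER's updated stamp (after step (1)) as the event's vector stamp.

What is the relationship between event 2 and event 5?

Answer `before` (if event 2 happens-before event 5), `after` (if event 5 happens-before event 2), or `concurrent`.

Initial: VV[0]=[0, 0, 0]
Initial: VV[1]=[0, 0, 0]
Initial: VV[2]=[0, 0, 0]
Event 1: LOCAL 0: VV[0][0]++ -> VV[0]=[1, 0, 0]
Event 2: SEND 0->1: VV[0][0]++ -> VV[0]=[2, 0, 0], msg_vec=[2, 0, 0]; VV[1]=max(VV[1],msg_vec) then VV[1][1]++ -> VV[1]=[2, 1, 0]
Event 3: LOCAL 2: VV[2][2]++ -> VV[2]=[0, 0, 1]
Event 4: SEND 2->0: VV[2][2]++ -> VV[2]=[0, 0, 2], msg_vec=[0, 0, 2]; VV[0]=max(VV[0],msg_vec) then VV[0][0]++ -> VV[0]=[3, 0, 2]
Event 5: LOCAL 0: VV[0][0]++ -> VV[0]=[4, 0, 2]
Event 2 stamp: [2, 0, 0]
Event 5 stamp: [4, 0, 2]
[2, 0, 0] <= [4, 0, 2]? True
[4, 0, 2] <= [2, 0, 0]? False
Relation: before

Answer: before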